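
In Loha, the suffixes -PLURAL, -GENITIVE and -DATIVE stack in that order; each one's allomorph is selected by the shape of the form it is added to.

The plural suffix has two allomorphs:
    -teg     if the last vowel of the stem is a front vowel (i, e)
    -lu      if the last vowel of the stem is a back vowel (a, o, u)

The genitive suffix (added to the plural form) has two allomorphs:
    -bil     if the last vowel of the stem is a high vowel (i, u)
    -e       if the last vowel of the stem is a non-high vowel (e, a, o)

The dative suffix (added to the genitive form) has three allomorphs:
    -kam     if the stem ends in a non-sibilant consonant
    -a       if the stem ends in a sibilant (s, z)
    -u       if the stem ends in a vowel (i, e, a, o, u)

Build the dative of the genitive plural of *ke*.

Since the last vowel of *ke* is /e/ (a front vowel), it takes -teg, giving *keteg*.
The plural form *keteg* — last vowel /e/ (a non-high vowel) → -e → *ketege*.
The final sound of the genitive form *ketege* is /e/, which is a vowel, so the dative suffix is -u, giving *ketegeu*.

ketegeu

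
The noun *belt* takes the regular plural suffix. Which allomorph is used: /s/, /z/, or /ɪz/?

/s/

The stem *belt* ends in a voiceless non-sibilant consonant.
The plural suffix surfaces as /ɪz/ after sibilants, /s/ after other voiceless consonants, and /z/ after other voiced sounds.
So the plural -s on *belt* is pronounced /s/.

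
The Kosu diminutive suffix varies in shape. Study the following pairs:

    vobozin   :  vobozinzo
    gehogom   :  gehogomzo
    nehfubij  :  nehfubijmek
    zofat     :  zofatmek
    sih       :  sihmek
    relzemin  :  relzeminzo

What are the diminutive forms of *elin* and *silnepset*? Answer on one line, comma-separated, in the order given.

The alternation tracks the final consonant of the stem — -zo when the stem ends in a nasal (*vobozin*, *gehogom*, *relzemin*); -mek when the stem ends in a non-nasal consonant (*nehfubij*, *zofat*, *sih*).
The final consonant of *elin* is /n/, which is a nasal, so the suffix is -zo, giving *elinzo*.
The final consonant of *silnepset* is /t/, which is non-nasal, so the suffix is -mek, giving *silnepsetmek*.

elinzo, silnepsetmek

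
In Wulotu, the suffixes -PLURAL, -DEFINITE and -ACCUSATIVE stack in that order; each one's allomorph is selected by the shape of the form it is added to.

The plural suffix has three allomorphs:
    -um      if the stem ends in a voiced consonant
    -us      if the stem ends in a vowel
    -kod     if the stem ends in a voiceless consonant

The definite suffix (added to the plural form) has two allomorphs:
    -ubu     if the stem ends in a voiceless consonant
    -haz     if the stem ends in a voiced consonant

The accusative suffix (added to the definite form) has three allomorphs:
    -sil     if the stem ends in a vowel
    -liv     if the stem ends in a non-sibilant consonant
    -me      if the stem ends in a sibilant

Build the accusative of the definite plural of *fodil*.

*fodil*: final sound = /l/, a voiced consonant → -um → *fodilum*.
The final consonant of the plural form *fodilum* is /m/, which is voiced, so the definite suffix is -haz, giving *fodilumhaz*.
The definite form *fodilumhaz*: final sound = /z/, a sibilant → -me → *fodilumhazme*.

fodilumhazme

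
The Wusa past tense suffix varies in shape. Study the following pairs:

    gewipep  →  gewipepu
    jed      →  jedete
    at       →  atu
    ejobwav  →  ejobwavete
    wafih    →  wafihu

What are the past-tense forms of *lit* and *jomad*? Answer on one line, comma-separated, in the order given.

litu, jomadete

The alternation tracks the final consonant of the stem — -u when the stem ends in a voiceless consonant (*gewipep*, *at*, *wafih*); -ete when the stem ends in a voiced consonant (*jed*, *ejobwav*).
Since the final consonant of *lit* is /t/ (voiceless), it takes -u, giving *litu*.
Since the final consonant of *jomad* is /d/ (voiced), it takes -ete, giving *jomadete*.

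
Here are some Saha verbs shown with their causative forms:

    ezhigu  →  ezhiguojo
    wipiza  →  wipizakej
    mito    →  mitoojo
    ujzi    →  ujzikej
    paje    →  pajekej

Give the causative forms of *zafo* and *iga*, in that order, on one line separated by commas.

Looking at the last vowel of each stem: -ojo when the last vowel of the stem is a rounded vowel (*ezhigu*, *mito*); -kej when the last vowel of the stem is an unrounded vowel (*wipiza*, *ujzi*, *paje*).
*zafo*: last vowel = /o/, a rounded vowel → -ojo → *zafoojo*.
Since the last vowel of *iga* is /a/ (an unrounded vowel), it takes -kej, giving *igakej*.

zafoojo, igakej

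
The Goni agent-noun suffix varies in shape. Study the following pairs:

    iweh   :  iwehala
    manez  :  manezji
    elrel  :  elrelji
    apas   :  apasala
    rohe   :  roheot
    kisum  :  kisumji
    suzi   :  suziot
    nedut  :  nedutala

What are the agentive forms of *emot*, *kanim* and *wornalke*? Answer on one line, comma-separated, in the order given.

Looking at the final sound of each stem: -ala when the stem ends in a voiceless consonant (*iweh*, *apas*, *nedut*); -ji when the stem ends in a voiced consonant (*manez*, *elrel*, *kisum*); -ot when the stem ends in a vowel (*rohe*, *suzi*).
*emot*: final sound = /t/, a voiceless consonant → -ala → *emotala*.
The final sound of *kanim* is /m/, which is a voiced consonant, so the suffix is -ji, giving *kanimji*.
The final sound of *wornalke* is /e/, which is a vowel, so the suffix is -ot, giving *wornalkeot*.

emotala, kanimji, wornalkeot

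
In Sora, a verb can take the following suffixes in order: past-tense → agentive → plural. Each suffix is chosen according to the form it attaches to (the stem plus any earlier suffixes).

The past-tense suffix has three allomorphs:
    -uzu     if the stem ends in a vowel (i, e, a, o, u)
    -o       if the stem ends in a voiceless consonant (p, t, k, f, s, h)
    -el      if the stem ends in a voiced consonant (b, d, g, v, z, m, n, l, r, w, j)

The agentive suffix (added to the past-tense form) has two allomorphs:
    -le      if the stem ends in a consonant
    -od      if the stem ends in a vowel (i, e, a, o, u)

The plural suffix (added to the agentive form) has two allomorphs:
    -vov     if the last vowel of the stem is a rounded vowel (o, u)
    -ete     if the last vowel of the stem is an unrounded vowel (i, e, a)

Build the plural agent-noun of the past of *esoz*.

esozelleete

*esoz*: final sound = /z/, a voiced consonant → -el → *esozel*.
Since the final sound of the past-tense form *esozel* is /l/ (a consonant), it takes -le, giving *esozelle*.
The last vowel of the agentive form *esozelle* is /e/, which is an unrounded vowel, so the plural suffix is -ete, giving *esozelleete*.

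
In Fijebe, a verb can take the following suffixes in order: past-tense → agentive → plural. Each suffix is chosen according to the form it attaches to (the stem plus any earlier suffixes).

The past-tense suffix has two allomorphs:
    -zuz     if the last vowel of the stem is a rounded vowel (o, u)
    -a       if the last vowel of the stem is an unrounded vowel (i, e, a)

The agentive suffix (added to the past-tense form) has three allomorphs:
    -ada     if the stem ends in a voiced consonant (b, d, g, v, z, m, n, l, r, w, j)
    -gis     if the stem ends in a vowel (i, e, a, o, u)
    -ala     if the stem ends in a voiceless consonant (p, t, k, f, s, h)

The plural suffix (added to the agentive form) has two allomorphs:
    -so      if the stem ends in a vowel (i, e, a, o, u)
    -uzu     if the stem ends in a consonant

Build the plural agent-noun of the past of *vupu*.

Since the last vowel of *vupu* is /u/ (a rounded vowel), it takes -zuz, giving *vupuzuz*.
The past-tense form *vupuzuz* — final sound /z/ (a voiced consonant) → -ada → *vupuzuzada*.
Since the final sound of the agentive form *vupuzuzada* is /a/ (a vowel), it takes -so, giving *vupuzuzadaso*.

vupuzuzadaso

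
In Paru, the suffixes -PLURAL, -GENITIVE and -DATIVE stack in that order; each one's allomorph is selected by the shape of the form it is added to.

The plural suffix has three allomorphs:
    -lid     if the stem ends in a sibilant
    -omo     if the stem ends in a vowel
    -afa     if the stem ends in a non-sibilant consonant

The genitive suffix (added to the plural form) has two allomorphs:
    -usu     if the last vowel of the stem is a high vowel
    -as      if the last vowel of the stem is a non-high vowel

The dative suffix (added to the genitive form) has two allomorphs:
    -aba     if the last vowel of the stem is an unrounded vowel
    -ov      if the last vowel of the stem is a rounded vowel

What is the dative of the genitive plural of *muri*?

The final sound of *muri* is /i/, which is a vowel, so the plural suffix is -omo, giving *muriomo*.
The plural form *muriomo*: last vowel = /o/, a non-high vowel → -as → *muriomoas*.
Since the last vowel of the genitive form *muriomoas* is /a/ (an unrounded vowel), it takes -aba, giving *muriomoasaba*.

muriomoasaba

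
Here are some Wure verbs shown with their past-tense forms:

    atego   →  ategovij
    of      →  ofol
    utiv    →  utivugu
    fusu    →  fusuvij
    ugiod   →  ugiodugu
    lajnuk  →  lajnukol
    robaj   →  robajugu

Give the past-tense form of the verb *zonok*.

zonokol

The pattern is voicing of the final sound: -ol when the stem ends in a voiceless consonant (*of*, *lajnuk*); -ugu when the stem ends in a voiced consonant (*utiv*, *ugiod*, *robaj*); -vij when the stem ends in a vowel (*atego*, *fusu*).
Since the final sound of *zonok* is /k/ (a voiceless consonant), it takes -ol, giving *zonokol*.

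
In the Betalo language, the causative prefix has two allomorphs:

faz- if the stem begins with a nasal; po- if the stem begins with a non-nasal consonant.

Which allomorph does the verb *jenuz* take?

po-

The first consonant of *jenuz* is /j/, which is non-nasal, so the prefix is po-.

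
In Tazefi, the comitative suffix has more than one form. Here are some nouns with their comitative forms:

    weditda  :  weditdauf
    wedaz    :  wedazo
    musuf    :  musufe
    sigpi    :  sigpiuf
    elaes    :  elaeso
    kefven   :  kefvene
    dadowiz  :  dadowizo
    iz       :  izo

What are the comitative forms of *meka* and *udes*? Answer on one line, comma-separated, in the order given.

The pattern is sibilance of the final sound: -o when the stem ends in a sibilant (*wedaz*, *elaes*, *dadowiz*, *iz*); -e when the stem ends in a non-sibilant consonant (*musuf*, *kefven*); -uf when the stem ends in a vowel (*weditda*, *sigpi*).
The final sound of *meka* is /a/, which is a vowel, so the suffix is -uf, giving *mekauf*.
*udes* — final sound /s/ (a sibilant) → -o → *udeso*.

mekauf, udeso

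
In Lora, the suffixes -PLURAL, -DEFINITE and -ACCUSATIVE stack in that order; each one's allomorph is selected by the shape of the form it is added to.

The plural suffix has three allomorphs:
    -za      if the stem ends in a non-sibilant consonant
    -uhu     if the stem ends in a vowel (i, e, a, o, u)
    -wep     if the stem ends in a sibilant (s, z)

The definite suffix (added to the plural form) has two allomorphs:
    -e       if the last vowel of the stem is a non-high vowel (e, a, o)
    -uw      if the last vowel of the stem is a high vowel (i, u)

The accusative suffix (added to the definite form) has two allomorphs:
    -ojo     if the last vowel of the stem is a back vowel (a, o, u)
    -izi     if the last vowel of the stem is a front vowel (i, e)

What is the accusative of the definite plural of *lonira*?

*lonira* — final sound /a/ (a vowel) → -uhu → *lonirauhu*.
The plural form *lonirauhu*: last vowel = /u/, a high vowel → -uw → *lonirauhuuw*.
The definite form *lonirauhuuw*: last vowel = /u/, a back vowel → -ojo → *lonirauhuuwojo*.

lonirauhuuwojo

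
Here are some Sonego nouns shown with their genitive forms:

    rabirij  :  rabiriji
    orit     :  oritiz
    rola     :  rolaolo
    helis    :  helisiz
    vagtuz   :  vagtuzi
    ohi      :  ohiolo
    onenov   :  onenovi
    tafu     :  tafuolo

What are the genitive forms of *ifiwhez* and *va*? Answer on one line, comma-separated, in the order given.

The pattern is voicing of the final sound: -iz when the stem ends in a voiceless consonant (*orit*, *helis*); -i when the stem ends in a voiced consonant (*rabirij*, *vagtuz*, *onenov*); -olo when the stem ends in a vowel (*rola*, *ohi*, *tafu*).
*ifiwhez* — final sound /z/ (a voiced consonant) → -i → *ifiwhezi*.
*va* — final sound /a/ (a vowel) → -olo → *vaolo*.

ifiwhezi, vaolo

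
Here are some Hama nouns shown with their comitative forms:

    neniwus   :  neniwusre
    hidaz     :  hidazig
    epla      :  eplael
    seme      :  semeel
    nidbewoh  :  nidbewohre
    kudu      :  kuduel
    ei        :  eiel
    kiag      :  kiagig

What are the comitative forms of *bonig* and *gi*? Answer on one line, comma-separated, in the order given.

bonigig, giel

The suffix is conditioned by the final sound: -re when the stem ends in a voiceless consonant (*neniwus*, *nidbewoh*); -ig when the stem ends in a voiced consonant (*hidaz*, *kiag*); -el when the stem ends in a vowel (*epla*, *seme*, *kudu*, *ei*).
The final sound of *bonig* is /g/, which is a voiced consonant, so the suffix is -ig, giving *bonigig*.
Since the final sound of *gi* is /i/ (a vowel), it takes -el, giving *giel*.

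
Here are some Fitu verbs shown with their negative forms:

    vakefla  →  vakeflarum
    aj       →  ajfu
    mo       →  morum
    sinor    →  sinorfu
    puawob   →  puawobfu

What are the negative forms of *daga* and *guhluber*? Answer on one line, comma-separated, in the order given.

dagarum, guhluberfu

Looking at the final sound of each stem: -fu when the stem ends in a consonant (*aj*, *sinor*, *puawob*); -rum when the stem ends in a vowel (*vakefla*, *mo*).
*daga* — final sound /a/ (a vowel) → -rum → *dagarum*.
Since the final sound of *guhluber* is /r/ (a consonant), it takes -fu, giving *guhluberfu*.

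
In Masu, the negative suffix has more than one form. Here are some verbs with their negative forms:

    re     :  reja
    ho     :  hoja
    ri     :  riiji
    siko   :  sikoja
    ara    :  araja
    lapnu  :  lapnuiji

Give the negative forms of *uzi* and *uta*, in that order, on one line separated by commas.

The suffix is conditioned by the last vowel: -iji when the last vowel of the stem is a high vowel (*ri*, *lapnu*); -ja when the last vowel of the stem is a non-high vowel (*re*, *ho*, *siko*, *ara*).
*uzi*: last vowel = /i/, a high vowel → -iji → *uziiji*.
The last vowel of *uta* is /a/, which is a non-high vowel, so the suffix is -ja, giving *utaja*.

uziiji, utaja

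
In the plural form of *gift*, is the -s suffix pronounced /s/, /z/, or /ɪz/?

/s/

The stem *gift* ends in a voiceless non-sibilant consonant.
The plural suffix surfaces as /ɪz/ after sibilants, /s/ after other voiceless consonants, and /z/ after other voiced sounds.
So the plural -s on *gift* is pronounced /s/.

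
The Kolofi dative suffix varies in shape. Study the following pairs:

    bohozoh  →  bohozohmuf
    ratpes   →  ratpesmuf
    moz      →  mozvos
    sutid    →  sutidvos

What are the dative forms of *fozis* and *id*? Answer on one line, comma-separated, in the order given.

fozismuf, idvos

The pattern is voicing of the final consonant: -muf when the stem ends in a voiceless consonant (*bohozoh*, *ratpes*); -vos when the stem ends in a voiced consonant (*moz*, *sutid*).
*fozis* — final consonant /s/ (voiceless) → -muf → *fozismuf*.
*id*: final consonant = /d/, voiced → -vos → *idvos*.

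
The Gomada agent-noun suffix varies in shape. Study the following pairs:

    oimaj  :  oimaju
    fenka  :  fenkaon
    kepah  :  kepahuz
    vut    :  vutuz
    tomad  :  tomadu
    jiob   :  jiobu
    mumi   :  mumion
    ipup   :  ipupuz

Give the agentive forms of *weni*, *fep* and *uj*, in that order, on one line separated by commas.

wenion, fepuz, uju

The alternation tracks the final sound of the stem — -uz when the stem ends in a voiceless consonant (*kepah*, *vut*, *ipup*); -u when the stem ends in a voiced consonant (*oimaj*, *tomad*, *jiob*); -on when the stem ends in a vowel (*fenka*, *mumi*).
Since the final sound of *weni* is /i/ (a vowel), it takes -on, giving *wenion*.
Since the final sound of *fep* is /p/ (a voiceless consonant), it takes -uz, giving *fepuz*.
The final sound of *uj* is /j/, which is a voiced consonant, so the suffix is -u, giving *uju*.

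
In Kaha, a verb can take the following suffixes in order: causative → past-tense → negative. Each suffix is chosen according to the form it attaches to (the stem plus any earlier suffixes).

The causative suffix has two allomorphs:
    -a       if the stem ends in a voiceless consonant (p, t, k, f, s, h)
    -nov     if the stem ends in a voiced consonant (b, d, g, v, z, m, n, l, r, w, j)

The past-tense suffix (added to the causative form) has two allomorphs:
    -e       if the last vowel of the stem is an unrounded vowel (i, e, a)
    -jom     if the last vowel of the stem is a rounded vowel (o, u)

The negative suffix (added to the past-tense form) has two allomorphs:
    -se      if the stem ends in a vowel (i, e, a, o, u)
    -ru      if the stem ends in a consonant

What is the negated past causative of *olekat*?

olekataese

Since the final consonant of *olekat* is /t/ (voiceless), it takes -a, giving *olekata*.
The last vowel of the causative form *olekata* is /a/, which is an unrounded vowel, so the past-tense suffix is -e, giving *olekatae*.
The past-tense form *olekatae*: final sound = /e/, a vowel → -se → *olekataese*.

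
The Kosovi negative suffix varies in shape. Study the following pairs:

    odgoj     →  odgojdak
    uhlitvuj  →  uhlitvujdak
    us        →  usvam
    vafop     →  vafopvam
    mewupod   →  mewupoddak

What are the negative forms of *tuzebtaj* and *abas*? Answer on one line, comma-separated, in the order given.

tuzebtajdak, abasvam

The alternation tracks the final consonant of the stem — -vam when the stem ends in a voiceless consonant (*us*, *vafop*); -dak when the stem ends in a voiced consonant (*odgoj*, *uhlitvuj*, *mewupod*).
*tuzebtaj* — final consonant /j/ (voiced) → -dak → *tuzebtajdak*.
Since the final consonant of *abas* is /s/ (voiceless), it takes -vam, giving *abasvam*.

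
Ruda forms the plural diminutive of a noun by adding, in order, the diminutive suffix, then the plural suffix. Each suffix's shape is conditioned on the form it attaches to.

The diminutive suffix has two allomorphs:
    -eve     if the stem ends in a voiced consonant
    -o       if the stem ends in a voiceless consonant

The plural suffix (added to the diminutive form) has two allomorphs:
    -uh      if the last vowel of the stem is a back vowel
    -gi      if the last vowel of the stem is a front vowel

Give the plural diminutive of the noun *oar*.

oarevegi

Since the final consonant of *oar* is /r/ (voiced), it takes -eve, giving *oareve*.
The diminutive form *oareve*: last vowel = /e/, a front vowel → -gi → *oarevegi*.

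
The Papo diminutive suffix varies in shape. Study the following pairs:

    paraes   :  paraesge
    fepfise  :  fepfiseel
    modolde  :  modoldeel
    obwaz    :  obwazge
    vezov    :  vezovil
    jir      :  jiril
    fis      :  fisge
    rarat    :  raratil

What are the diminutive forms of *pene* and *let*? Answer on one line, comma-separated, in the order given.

peneel, letil

Looking at the final sound of each stem: -ge when the stem ends in a sibilant (*paraes*, *obwaz*, *fis*); -il when the stem ends in a non-sibilant consonant (*vezov*, *jir*, *rarat*); -el when the stem ends in a vowel (*fepfise*, *modolde*).
The final sound of *pene* is /e/, which is a vowel, so the suffix is -el, giving *peneel*.
*let* — final sound /t/ (a non-sibilant consonant) → -il → *letil*.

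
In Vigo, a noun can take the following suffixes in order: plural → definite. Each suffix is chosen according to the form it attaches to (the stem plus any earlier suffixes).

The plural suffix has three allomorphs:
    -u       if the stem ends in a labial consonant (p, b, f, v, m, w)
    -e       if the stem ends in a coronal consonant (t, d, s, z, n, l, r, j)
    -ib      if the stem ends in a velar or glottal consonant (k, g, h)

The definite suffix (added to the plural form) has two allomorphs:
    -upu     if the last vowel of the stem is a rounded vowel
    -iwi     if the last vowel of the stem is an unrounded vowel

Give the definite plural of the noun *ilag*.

*ilag*: final consonant = /g/, velar/glottal → -ib → *ilagib*.
Since the last vowel of the plural form *ilagib* is /i/ (an unrounded vowel), it takes -iwi, giving *ilagibiwi*.

ilagibiwi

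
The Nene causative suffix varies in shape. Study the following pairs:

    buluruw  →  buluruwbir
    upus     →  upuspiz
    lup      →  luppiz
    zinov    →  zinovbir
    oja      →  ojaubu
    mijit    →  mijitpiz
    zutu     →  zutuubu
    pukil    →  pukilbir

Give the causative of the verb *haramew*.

haramewbir

The suffix is conditioned by the final sound: -piz when the stem ends in a voiceless consonant (*upus*, *lup*, *mijit*); -bir when the stem ends in a voiced consonant (*buluruw*, *zinov*, *pukil*); -ubu when the stem ends in a vowel (*oja*, *zutu*).
The final sound of *haramew* is /w/, which is a voiced consonant, so the suffix is -bir, giving *haramewbir*.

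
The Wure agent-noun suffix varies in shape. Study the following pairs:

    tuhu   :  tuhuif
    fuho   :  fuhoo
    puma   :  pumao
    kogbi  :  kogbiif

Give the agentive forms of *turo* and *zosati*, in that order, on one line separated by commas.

The pattern is height harmony: -if when the last vowel of the stem is a high vowel (*tuhu*, *kogbi*); -o when the last vowel of the stem is a non-high vowel (*fuho*, *puma*).
Since the last vowel of *turo* is /o/ (a non-high vowel), it takes -o, giving *turoo*.
*zosati* — last vowel /i/ (a high vowel) → -if → *zosatiif*.

turoo, zosatiif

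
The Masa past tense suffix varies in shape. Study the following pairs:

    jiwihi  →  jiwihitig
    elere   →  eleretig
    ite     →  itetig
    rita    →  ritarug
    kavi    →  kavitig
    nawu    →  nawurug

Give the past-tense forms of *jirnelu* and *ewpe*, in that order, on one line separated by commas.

Looking at the last vowel of each stem: -tig when the last vowel of the stem is a front vowel (*jiwihi*, *elere*, *ite*, *kavi*); -rug when the last vowel of the stem is a back vowel (*rita*, *nawu*).
*jirnelu* — last vowel /u/ (a back vowel) → -rug → *jirnelurug*.
*ewpe*: last vowel = /e/, a front vowel → -tig → *ewpetig*.

jirnelurug, ewpetig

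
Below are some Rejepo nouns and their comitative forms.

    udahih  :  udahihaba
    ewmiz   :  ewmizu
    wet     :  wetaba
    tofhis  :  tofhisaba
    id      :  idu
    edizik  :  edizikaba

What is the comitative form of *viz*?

vizu

Looking at the final consonant of each stem: -aba when the stem ends in a voiceless consonant (*udahih*, *wet*, *tofhis*, *edizik*); -u when the stem ends in a voiced consonant (*ewmiz*, *id*).
Since the final consonant of *viz* is /z/ (voiced), it takes -u, giving *vizu*.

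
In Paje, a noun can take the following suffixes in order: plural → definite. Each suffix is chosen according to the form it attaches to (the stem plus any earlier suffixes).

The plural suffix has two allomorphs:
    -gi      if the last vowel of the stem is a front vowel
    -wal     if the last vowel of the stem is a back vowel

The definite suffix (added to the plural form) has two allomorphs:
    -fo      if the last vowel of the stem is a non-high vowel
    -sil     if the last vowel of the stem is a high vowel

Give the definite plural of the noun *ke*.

The last vowel of *ke* is /e/, which is a front vowel, so the plural suffix is -gi, giving *kegi*.
The last vowel of the plural form *kegi* is /i/, which is a high vowel, so the definite suffix is -sil, giving *kegisil*.

kegisil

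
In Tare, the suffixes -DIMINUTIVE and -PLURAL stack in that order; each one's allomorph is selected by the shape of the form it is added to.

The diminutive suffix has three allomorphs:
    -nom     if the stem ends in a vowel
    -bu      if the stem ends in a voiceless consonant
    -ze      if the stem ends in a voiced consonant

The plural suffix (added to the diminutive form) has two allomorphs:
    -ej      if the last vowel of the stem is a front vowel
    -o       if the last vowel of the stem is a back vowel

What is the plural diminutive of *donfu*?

donfunomo

*donfu* — final sound /u/ (a vowel) → -nom → *donfunom*.
The diminutive form *donfunom* — last vowel /o/ (a back vowel) → -o → *donfunomo*.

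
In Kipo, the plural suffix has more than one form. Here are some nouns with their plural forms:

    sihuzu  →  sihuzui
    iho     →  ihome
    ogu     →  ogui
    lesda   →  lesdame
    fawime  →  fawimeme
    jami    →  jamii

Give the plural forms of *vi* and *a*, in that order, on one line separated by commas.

vii, ame

The alternation tracks the last vowel of the stem — -i when the last vowel of the stem is a high vowel (*sihuzu*, *ogu*, *jami*); -me when the last vowel of the stem is a non-high vowel (*iho*, *lesda*, *fawime*).
*vi* — last vowel /i/ (a high vowel) → -i → *vii*.
*a* — last vowel /a/ (a non-high vowel) → -me → *ame*.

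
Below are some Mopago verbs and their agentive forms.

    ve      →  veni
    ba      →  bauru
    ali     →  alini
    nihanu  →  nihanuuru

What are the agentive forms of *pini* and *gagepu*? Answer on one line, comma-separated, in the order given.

pinini, gagepuuru

The alternation tracks the last vowel of the stem — -ni when the last vowel of the stem is a front vowel (*ve*, *ali*); -uru when the last vowel of the stem is a back vowel (*ba*, *nihanu*).
*pini*: last vowel = /i/, a front vowel → -ni → *pinini*.
The last vowel of *gagepu* is /u/, which is a back vowel, so the suffix is -uru, giving *gagepuuru*.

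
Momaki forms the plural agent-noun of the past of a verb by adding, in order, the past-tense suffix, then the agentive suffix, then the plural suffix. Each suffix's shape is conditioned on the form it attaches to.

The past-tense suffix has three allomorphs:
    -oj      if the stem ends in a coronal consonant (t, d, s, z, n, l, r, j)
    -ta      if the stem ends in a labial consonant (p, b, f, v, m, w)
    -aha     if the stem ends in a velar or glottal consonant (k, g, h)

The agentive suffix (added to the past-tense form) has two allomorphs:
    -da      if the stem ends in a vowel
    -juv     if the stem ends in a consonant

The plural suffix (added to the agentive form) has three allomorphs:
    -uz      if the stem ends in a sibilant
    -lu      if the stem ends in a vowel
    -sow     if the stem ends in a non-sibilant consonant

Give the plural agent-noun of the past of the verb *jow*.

The final consonant of *jow* is /w/, which is labial, so the past-tense suffix is -ta, giving *jowta*.
The final sound of the past-tense form *jowta* is /a/, which is a vowel, so the agentive suffix is -da, giving *jowtada*.
Since the final sound of the agentive form *jowtada* is /a/ (a vowel), it takes -lu, giving *jowtadalu*.

jowtadalu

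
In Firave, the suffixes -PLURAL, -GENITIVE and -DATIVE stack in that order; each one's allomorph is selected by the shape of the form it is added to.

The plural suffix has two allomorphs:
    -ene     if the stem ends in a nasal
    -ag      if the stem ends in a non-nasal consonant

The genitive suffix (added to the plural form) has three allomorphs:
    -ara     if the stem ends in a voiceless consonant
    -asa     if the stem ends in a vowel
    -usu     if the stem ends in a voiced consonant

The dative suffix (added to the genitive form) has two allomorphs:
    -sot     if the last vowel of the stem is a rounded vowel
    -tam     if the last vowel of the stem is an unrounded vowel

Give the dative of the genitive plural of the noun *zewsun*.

The final consonant of *zewsun* is /n/, which is a nasal, so the plural suffix is -ene, giving *zewsunene*.
Since the final sound of the plural form *zewsunene* is /e/ (a vowel), it takes -asa, giving *zewsuneneasa*.
The genitive form *zewsuneneasa* — last vowel /a/ (an unrounded vowel) → -tam → *zewsuneneasatam*.

zewsuneneasatam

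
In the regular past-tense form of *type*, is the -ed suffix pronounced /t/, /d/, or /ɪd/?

/t/

The stem *type* ends in a voiceless consonant other than /t/.
The -ed suffix is realized as /ɪd/ after /t, d/; as /t/ after other voiceless consonants; and as /d/ after other voiced sounds.
So -ed on *type* is pronounced /t/.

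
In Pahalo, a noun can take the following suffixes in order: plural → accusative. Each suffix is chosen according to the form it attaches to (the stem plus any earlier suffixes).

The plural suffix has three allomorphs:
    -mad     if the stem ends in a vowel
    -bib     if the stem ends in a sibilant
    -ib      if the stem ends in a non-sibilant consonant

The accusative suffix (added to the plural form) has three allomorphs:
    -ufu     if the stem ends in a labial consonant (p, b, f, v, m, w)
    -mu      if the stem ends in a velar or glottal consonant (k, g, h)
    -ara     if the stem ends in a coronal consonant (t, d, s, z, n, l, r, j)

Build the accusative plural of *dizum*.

dizumibufu

The final sound of *dizum* is /m/, which is a non-sibilant consonant, so the plural suffix is -ib, giving *dizumib*.
The final consonant of the plural form *dizumib* is /b/, which is labial, so the accusative suffix is -ufu, giving *dizumibufu*.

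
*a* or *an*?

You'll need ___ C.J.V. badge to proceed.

a

The indefinite article is chosen by the initial *sound* of the following word, not its spelling.
The initialism *C.J.V.* is read letter by letter; the first letter, C, is pronounced /siː/, which begins with a consonant sound.
So the article is *a*: You'll need a C.J.V. badge to proceed.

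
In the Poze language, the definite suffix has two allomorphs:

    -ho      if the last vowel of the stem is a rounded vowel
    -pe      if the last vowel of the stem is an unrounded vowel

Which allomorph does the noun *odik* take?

The last vowel of *odik* is /i/, which is an unrounded vowel, so the suffix is -pe.

-pe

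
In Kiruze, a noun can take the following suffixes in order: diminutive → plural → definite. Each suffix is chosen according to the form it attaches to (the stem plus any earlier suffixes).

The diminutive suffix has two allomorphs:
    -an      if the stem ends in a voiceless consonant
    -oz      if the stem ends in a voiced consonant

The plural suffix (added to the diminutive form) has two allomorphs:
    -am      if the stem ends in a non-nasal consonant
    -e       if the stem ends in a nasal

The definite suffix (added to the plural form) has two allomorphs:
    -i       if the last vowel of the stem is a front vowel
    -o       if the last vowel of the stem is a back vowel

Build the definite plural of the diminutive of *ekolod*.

ekolodozamo

Since the final consonant of *ekolod* is /d/ (voiced), it takes -oz, giving *ekolodoz*.
The final consonant of the diminutive form *ekolodoz* is /z/, which is non-nasal, so the plural suffix is -am, giving *ekolodozam*.
Since the last vowel of the plural form *ekolodozam* is /a/ (a back vowel), it takes -o, giving *ekolodozamo*.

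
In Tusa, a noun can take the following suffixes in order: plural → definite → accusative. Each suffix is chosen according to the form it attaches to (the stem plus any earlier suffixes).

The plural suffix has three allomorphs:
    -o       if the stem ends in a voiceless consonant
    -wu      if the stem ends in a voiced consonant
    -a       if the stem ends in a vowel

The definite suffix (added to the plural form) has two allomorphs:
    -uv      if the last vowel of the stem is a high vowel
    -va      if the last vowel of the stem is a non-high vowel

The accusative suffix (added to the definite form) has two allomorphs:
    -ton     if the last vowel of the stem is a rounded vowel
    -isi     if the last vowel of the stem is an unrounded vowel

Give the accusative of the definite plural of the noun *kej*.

Since the final sound of *kej* is /j/ (a voiced consonant), it takes -wu, giving *kejwu*.
The plural form *kejwu* — last vowel /u/ (a high vowel) → -uv → *kejwuuv*.
The last vowel of the definite form *kejwuuv* is /u/, which is a rounded vowel, so the accusative suffix is -ton, giving *kejwuuvton*.

kejwuuvton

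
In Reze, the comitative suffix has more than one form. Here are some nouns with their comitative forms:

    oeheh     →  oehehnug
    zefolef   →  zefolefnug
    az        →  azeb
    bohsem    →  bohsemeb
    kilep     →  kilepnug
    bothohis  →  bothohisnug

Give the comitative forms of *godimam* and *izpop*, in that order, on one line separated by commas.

The alternation tracks the final consonant of the stem — -nug when the stem ends in a voiceless consonant (*oeheh*, *zefolef*, *kilep*, *bothohis*); -eb when the stem ends in a voiced consonant (*az*, *bohsem*).
Since the final consonant of *godimam* is /m/ (voiced), it takes -eb, giving *godimameb*.
Since the final consonant of *izpop* is /p/ (voiceless), it takes -nug, giving *izpopnug*.

godimameb, izpopnug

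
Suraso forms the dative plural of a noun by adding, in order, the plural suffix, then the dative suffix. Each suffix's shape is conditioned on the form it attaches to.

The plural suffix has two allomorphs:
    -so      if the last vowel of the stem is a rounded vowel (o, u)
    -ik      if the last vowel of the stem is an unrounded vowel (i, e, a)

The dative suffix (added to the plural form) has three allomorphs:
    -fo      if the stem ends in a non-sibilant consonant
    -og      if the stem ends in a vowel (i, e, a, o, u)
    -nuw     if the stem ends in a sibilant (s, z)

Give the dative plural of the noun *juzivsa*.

The last vowel of *juzivsa* is /a/, which is an unrounded vowel, so the plural suffix is -ik, giving *juzivsaik*.
Since the final sound of the plural form *juzivsaik* is /k/ (a non-sibilant consonant), it takes -fo, giving *juzivsaikfo*.

juzivsaikfo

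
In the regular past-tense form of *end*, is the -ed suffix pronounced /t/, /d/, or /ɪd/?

/ɪd/

The stem *end* ends in /t/ or /d/.
The -ed suffix is realized as /ɪd/ after /t, d/; as /t/ after other voiceless consonants; and as /d/ after other voiced sounds.
So -ed on *end* is pronounced /ɪd/.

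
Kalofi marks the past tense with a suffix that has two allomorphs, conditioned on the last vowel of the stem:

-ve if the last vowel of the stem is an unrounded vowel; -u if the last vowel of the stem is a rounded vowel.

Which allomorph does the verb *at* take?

*at* — last vowel /a/ (an unrounded vowel) → -ve.

-ve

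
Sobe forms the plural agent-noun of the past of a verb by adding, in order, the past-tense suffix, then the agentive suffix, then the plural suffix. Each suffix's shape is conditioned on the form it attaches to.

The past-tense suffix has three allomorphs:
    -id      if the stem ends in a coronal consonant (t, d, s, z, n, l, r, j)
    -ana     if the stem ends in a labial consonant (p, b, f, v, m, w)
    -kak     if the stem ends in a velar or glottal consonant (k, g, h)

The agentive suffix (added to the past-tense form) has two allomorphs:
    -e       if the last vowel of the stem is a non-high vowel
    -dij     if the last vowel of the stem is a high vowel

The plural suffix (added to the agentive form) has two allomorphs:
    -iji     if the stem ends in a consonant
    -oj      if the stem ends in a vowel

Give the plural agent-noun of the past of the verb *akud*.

Since the final consonant of *akud* is /d/ (coronal), it takes -id, giving *akudid*.
The last vowel of the past-tense form *akudid* is /i/, which is a high vowel, so the agentive suffix is -dij, giving *akudiddij*.
The agentive form *akudiddij*: final sound = /j/, a consonant → -iji → *akudiddijiji*.

akudiddijiji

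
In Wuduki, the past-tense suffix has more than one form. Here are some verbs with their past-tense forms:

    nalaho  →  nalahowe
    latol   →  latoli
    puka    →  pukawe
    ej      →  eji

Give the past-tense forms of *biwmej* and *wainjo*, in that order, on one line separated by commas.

biwmeji, wainjowe

The pattern is consonant vs. vowel: -i when the stem ends in a consonant (*latol*, *ej*); -we when the stem ends in a vowel (*nalaho*, *puka*).
*biwmej*: final sound = /j/, a consonant → -i → *biwmeji*.
The final sound of *wainjo* is /o/, which is a vowel, so the suffix is -we, giving *wainjowe*.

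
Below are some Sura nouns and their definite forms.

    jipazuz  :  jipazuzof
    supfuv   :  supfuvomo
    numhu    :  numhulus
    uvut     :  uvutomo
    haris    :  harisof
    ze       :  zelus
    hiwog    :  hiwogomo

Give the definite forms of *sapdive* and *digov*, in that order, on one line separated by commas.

Looking at the final sound of each stem: -of when the stem ends in a sibilant (*jipazuz*, *haris*); -omo when the stem ends in a non-sibilant consonant (*supfuv*, *uvut*, *hiwog*); -lus when the stem ends in a vowel (*numhu*, *ze*).
*sapdive* — final sound /e/ (a vowel) → -lus → *sapdivelus*.
Since the final sound of *digov* is /v/ (a non-sibilant consonant), it takes -omo, giving *digovomo*.

sapdivelus, digovomo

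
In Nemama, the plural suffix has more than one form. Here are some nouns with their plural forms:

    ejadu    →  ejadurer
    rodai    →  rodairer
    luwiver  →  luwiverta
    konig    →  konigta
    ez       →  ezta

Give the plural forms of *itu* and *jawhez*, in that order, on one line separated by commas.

iturer, jawhezta

The alternation tracks the final sound of the stem — -ta when the stem ends in a consonant (*luwiver*, *konig*, *ez*); -rer when the stem ends in a vowel (*ejadu*, *rodai*).
The final sound of *itu* is /u/, which is a vowel, so the suffix is -rer, giving *iturer*.
Since the final sound of *jawhez* is /z/ (a consonant), it takes -ta, giving *jawhezta*.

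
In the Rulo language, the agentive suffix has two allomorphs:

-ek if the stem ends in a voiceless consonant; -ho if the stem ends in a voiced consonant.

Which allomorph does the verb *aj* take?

Since the final consonant of *aj* is /j/ (voiced), it takes -ho.

-ho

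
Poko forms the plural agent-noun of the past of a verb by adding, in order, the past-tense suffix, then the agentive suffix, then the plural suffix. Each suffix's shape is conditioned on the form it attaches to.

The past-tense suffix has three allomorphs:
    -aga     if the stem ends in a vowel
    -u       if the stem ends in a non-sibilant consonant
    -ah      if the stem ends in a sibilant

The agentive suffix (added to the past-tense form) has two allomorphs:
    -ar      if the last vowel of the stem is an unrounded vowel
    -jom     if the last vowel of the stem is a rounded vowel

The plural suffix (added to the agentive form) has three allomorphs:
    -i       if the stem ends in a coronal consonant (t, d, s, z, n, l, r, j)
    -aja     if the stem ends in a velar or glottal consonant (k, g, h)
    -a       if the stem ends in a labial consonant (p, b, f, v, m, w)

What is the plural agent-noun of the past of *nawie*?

The final sound of *nawie* is /e/, which is a vowel, so the past-tense suffix is -aga, giving *nawieaga*.
The past-tense form *nawieaga*: last vowel = /a/, an unrounded vowel → -ar → *nawieagaar*.
The final consonant of the agentive form *nawieagaar* is /r/, which is coronal, so the plural suffix is -i, giving *nawieagaari*.

nawieagaari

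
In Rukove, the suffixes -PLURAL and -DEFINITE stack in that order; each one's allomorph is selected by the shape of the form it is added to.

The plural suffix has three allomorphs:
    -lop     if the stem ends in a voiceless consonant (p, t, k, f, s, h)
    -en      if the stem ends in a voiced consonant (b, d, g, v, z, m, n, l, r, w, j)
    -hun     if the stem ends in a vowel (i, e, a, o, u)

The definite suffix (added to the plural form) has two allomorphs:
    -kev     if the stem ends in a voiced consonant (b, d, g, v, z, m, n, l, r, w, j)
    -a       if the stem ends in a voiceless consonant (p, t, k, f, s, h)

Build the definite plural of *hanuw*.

hanuwenkev

Since the final sound of *hanuw* is /w/ (a voiced consonant), it takes -en, giving *hanuwen*.
The final consonant of the plural form *hanuwen* is /n/, which is voiced, so the definite suffix is -kev, giving *hanuwenkev*.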